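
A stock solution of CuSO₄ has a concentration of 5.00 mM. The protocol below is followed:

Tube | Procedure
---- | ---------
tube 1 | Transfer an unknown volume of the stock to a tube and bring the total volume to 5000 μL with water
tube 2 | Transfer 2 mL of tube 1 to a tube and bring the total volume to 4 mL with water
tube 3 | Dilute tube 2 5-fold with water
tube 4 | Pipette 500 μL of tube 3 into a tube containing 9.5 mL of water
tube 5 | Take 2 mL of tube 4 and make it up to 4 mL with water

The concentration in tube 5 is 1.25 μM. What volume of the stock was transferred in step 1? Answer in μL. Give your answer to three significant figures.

500 μL

Step 1: v brought to 5000 μL → factor = 5000 μL/v
Step 2: 2 mL brought to 4 mL → factor 4/2 = 2
Step 3: 5-fold → factor 5
Step 4: 500 μL + 9.5 mL = 10000 μL total → factor 10000/500 = 20
Step 5: 2 mL brought to 4 mL → factor 4/2 = 2
Product of known-step factors = 400
Overall factor = 5.00 mM / (1.25 μM) = 4000
Step-1 factor = 4000 / 400 = 10
v = 5000 μL / 10 = 500 μL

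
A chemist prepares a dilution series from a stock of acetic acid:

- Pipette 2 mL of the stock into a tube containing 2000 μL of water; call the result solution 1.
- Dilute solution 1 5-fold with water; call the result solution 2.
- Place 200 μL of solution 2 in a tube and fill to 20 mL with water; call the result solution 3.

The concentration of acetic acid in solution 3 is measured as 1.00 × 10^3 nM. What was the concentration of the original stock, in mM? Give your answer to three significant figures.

1.00 mM

Step 1: 2 mL + 2000 μL = 4 mL total → factor 4/2 = 2
Step 2: 5-fold → factor 5
Step 3: 200 μL brought to 20 mL → factor 20000/200 = 100
Overall dilution factor = 2 × 5 × 100 = 1000
Stock = 1.00 × 10^3 nM × 1000 = 1.000 × 10^6 nM = 1.00 mM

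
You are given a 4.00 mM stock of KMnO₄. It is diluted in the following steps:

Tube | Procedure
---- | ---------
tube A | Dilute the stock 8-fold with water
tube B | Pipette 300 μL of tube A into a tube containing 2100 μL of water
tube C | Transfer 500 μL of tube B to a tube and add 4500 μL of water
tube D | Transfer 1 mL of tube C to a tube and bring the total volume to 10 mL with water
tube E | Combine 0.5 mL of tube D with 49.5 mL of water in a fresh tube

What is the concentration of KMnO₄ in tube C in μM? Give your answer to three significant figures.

6.25 μM

Step 1: 8-fold → factor 8
Step 2: 300 μL + 2100 μL = 2400 μL total → factor 2400/300 = 8
Step 3: 500 μL + 4500 μL = 5000 μL total → factor 5000/500 = 10
Dilution factor through tube C = 8 × 8 × 10 = 640
[tube C] = 4.00 mM / 640 = 0.006250 mM = 6.25 μM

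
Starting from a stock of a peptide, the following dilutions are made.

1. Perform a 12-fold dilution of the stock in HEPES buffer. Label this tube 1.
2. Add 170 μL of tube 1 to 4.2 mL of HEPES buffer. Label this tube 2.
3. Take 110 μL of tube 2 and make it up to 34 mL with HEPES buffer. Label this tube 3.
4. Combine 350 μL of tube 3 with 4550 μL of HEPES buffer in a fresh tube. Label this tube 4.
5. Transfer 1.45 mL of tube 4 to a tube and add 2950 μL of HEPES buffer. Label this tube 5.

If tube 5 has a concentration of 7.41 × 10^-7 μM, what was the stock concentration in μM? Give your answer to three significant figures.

Step 1: 12-fold → factor 12
Step 2: 170 μL + 4.2 mL = 4370 μL total → factor 4370/170 = 25.706
Step 3: 110 μL brought to 34 mL → factor 34000/110 = 309.09
Step 4: 350 μL + 4550 μL = 4900 μL total → factor 4900/350 = 14
Step 5: 1.45 mL + 2950 μL = 4.4 mL total → factor 4.4/1.45 = 3.0345
Overall dilution factor = 12 × 25.706 × 309.09 × 14 × 3.0345 = 4.0505 × 10^6
Stock = 7.41 × 10^-7 μM × 4.0505 × 10^6 = 3.00 μM

3.00 μM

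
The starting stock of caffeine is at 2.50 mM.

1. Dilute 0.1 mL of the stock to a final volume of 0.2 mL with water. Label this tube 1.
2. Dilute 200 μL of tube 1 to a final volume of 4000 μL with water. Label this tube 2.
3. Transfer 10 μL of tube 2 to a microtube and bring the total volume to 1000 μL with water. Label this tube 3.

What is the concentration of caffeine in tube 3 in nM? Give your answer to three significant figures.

625 nM

Step 1: 0.1 mL brought to 0.2 mL → factor 0.2/0.1 = 2
Step 2: 200 μL brought to 4000 μL → factor 4000/200 = 20
Step 3: 10 μL brought to 1000 μL → factor 1000/10 = 100
Overall dilution factor = 2 × 20 × 100 = 4000
Final = 2.50 mM / 4000 = 0.0006250 mM = 625 nM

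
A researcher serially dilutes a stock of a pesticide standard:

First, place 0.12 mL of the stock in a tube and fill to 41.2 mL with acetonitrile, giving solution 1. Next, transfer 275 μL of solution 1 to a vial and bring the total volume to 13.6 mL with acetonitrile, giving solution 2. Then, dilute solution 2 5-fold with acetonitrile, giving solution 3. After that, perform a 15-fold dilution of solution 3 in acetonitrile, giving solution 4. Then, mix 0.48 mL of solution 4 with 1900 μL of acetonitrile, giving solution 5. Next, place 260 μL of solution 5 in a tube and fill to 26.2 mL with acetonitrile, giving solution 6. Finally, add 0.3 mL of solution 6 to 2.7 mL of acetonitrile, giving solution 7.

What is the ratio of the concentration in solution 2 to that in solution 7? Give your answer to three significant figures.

3.75 × 10^5

Step 1: 0.12 mL brought to 41.2 mL → factor 41.2/0.12 = 343.33
Step 2: 275 μL brought to 13.6 mL → factor 13600/275 = 49.455
Step 3: 5-fold → factor 5
Step 4: 15-fold → factor 15
Step 5: 0.48 mL + 1900 μL = 2.38 mL total → factor 2.38/0.48 = 4.9583
Step 6: 260 μL brought to 26.2 mL → factor 26200/260 = 100.77
Step 7: 0.3 mL + 2.7 mL = 3 mL total → factor 3/0.3 = 10
Dilution factor to solution 2 = 16979; to solution 7 = 6.3628 × 10^9
[solution 2]/[solution 7] = (factor to solution 7)/(factor to solution 2) = 6.3628 × 10^9/16979 = 3.75 × 10^5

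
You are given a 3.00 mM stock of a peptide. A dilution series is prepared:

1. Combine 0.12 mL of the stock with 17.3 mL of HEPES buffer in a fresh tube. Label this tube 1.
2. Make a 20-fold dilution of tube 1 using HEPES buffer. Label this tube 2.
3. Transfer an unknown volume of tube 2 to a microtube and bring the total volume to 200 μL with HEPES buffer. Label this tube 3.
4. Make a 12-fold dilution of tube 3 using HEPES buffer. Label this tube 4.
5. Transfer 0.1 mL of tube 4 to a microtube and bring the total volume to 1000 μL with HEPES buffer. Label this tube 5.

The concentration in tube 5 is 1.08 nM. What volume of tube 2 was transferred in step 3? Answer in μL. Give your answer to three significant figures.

25.1 μL

Step 1: 0.12 mL + 17.3 mL = 17.42 mL total → factor 17.42/0.12 = 145.17
Step 2: 20-fold → factor 20
Step 3: v brought to 200 μL → factor = 200 μL/v
Step 4: 12-fold → factor 12
Step 5: 0.1 mL brought to 1000 μL → factor 1/0.1 = 10
Product of known-step factors = 3.484 × 10^5
Overall factor = 3.00 mM / (1.08 nM) = 2.7778 × 10^6
Step-3 factor = 2.7778 × 10^6 / 3.484 × 10^5 = 7.973
v = 200 μL / 7.973 = 25.1 μL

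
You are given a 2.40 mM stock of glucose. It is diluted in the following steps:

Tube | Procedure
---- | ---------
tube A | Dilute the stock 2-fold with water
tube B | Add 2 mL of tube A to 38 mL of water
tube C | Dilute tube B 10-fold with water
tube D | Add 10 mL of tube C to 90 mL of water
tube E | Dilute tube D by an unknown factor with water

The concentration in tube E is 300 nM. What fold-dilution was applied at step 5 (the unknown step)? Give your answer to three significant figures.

2.00-fold

Step 1: 2-fold → factor 2
Step 2: 2 mL + 38 mL = 40 mL total → factor 40/2 = 20
Step 3: 10-fold → factor 10
Step 4: 10 mL + 90 mL = 100 mL total → factor 100/10 = 10
Step 5: unknown factor x
Product of known-step factors = 4000
Overall factor = 2.40 mM / (300 nM) = 8000
x = 8000 / 4000 = 2.00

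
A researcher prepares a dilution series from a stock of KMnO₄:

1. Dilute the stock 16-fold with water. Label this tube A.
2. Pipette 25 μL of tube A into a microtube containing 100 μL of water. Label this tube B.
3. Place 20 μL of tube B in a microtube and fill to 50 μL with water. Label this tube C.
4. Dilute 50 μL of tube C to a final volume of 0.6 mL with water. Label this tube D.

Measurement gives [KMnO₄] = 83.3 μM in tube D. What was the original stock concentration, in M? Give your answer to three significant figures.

0.200 M

Step 1: 16-fold → factor 16
Step 2: 25 μL + 100 μL = 125 μL total → factor 125/25 = 5
Step 3: 20 μL brought to 50 μL → factor 50/20 = 2.5
Step 4: 50 μL brought to 0.6 mL → factor 600/50 = 12
Overall dilution factor = 16 × 5 × 2.5 × 12 = 2400
Stock = 83.3 μM × 2400 = 1.999 × 10^5 μM = 0.200 M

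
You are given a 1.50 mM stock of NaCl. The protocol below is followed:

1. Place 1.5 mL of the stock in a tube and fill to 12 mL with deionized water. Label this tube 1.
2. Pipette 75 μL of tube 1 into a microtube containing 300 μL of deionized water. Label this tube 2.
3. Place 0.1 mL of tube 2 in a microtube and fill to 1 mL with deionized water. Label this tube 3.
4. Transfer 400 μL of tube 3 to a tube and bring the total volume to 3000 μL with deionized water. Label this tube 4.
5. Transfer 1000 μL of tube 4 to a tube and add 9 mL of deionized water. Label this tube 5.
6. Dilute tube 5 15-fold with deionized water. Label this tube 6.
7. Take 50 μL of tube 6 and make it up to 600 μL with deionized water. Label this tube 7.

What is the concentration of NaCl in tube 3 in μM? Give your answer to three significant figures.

3.75 μM

Step 1: 1.5 mL brought to 12 mL → factor 12/1.5 = 8
Step 2: 75 μL + 300 μL = 375 μL total → factor 375/75 = 5
Step 3: 0.1 mL brought to 1 mL → factor 1/0.1 = 10
Dilution factor through tube 3 = 8 × 5 × 10 = 400
[tube 3] = 1.50 mM / 400 = 0.003750 mM = 3.75 μM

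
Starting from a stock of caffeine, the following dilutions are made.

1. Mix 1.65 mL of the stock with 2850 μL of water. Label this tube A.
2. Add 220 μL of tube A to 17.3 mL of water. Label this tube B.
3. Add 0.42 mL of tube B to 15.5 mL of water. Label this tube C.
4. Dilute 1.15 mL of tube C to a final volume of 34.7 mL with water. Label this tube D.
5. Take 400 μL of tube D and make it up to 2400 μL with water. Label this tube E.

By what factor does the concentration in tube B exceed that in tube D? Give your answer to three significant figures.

1.14 × 10^3

Step 1: 1.65 mL + 2850 μL = 4.5 mL total → factor 4.5/1.65 = 2.7273
Step 2: 220 μL + 17.3 mL = 17520 μL total → factor 17520/220 = 79.636
Step 3: 0.42 mL + 15.5 mL = 15.92 mL total → factor 15.92/0.42 = 37.905
Step 4: 1.15 mL brought to 34.7 mL → factor 34.7/1.15 = 30.174
Dilution factor to tube B = 217.19; to tube D = 2.4841 × 10^5
[tube B]/[tube D] = (factor to tube D)/(factor to tube B) = 2.4841 × 10^5/217.19 = 1.14 × 10^3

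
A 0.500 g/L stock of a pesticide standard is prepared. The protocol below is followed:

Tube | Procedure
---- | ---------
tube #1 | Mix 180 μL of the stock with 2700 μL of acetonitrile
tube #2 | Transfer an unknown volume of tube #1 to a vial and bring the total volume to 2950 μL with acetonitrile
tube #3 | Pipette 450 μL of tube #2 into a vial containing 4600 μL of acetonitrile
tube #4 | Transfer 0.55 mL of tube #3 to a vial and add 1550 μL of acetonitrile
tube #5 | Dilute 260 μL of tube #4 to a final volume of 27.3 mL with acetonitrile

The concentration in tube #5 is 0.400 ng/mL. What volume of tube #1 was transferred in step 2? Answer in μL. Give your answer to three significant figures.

Step 1: 180 μL + 2700 μL = 2880 μL total → factor 2880/180 = 16
Step 2: v brought to 2950 μL → factor = 2950 μL/v
Step 3: 450 μL + 4600 μL = 5050 μL total → factor 5050/450 = 11.222
Step 4: 0.55 mL + 1550 μL = 2.1 mL total → factor 2.1/0.55 = 3.8182
Step 5: 260 μL brought to 27.3 mL → factor 27300/260 = 105
Product of known-step factors = 71985
Overall factor = 0.500 g/L / (0.400 ng/mL) = 1.25 × 10^6
Step-2 factor = 1.25 × 10^6 / 71985 = 17.365
v = 2950 μL / 17.365 = 170 μL

170 μL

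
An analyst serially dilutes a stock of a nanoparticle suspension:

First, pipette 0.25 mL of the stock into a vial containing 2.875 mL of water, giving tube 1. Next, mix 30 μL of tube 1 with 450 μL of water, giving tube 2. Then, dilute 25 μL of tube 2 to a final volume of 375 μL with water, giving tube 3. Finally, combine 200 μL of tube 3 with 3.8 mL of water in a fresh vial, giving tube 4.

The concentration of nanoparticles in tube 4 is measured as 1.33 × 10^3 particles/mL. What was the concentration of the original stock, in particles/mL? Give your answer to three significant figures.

Step 1: 0.25 mL + 2.875 mL = 3.125 mL total → factor 3.125/0.25 = 12.5
Step 2: 30 μL + 450 μL = 480 μL total → factor 480/30 = 16
Step 3: 25 μL brought to 375 μL → factor 375/25 = 15
Step 4: 200 μL + 3.8 mL = 4000 μL total → factor 4000/200 = 20
Overall dilution factor = 12.5 × 16 × 15 × 20 = 60000
Stock = 1.33 × 10^3 particles/mL × 60000 = 7.98 × 10^7 particles/mL

7.98 × 10^7 particles/mL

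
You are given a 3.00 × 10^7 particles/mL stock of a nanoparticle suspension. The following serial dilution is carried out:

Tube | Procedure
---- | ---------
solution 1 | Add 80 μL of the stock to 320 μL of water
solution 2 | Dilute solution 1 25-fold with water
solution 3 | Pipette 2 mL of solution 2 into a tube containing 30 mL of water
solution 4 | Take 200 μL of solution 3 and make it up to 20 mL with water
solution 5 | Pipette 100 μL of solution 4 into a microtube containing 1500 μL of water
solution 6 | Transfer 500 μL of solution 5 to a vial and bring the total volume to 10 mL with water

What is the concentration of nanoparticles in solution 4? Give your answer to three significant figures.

Step 1: 80 μL + 320 μL = 400 μL total → factor 400/80 = 5
Step 2: 25-fold → factor 25
Step 3: 2 mL + 30 mL = 32 mL total → factor 32/2 = 16
Step 4: 200 μL brought to 20 mL → factor 20000/200 = 100
Dilution factor through solution 4 = 5 × 25 × 16 × 100 = 2 × 10^5
[solution 4] = 3.00 × 10^7 particles/mL / 2 × 10^5 = 150 particles/mL

150 particles/mL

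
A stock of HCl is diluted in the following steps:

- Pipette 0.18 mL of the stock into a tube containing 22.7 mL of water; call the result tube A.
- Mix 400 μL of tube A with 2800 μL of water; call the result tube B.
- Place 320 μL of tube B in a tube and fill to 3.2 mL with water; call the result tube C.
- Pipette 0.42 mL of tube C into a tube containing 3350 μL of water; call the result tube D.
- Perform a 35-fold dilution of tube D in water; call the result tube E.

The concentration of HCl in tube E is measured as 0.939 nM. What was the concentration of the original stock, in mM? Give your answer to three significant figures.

3.00 mM

Step 1: 0.18 mL + 22.7 mL = 22.88 mL total → factor 22.88/0.18 = 127.11
Step 2: 400 μL + 2800 μL = 3200 μL total → factor 3200/400 = 8
Step 3: 320 μL brought to 3.2 mL → factor 3200/320 = 10
Step 4: 0.42 mL + 3350 μL = 3.77 mL total → factor 3.77/0.42 = 8.9762
Step 5: 35-fold → factor 35
Overall dilution factor = 127.11 × 8 × 10 × 8.9762 × 35 = 3.1947 × 10^6
Stock = 0.939 nM × 3.1947 × 10^6 = 3.000 × 10^6 nM = 3.00 mM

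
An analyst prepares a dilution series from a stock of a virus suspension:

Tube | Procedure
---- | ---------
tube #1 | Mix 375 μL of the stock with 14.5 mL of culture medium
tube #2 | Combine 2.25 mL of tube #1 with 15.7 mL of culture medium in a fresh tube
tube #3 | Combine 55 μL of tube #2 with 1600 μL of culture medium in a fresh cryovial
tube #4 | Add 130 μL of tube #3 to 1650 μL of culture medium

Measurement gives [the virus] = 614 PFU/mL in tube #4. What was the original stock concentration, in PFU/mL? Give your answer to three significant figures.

8.01 × 10^7 PFU/mL

Step 1: 375 μL + 14.5 mL = 14875 μL total → factor 14875/375 = 39.667
Step 2: 2.25 mL + 15.7 mL = 17.95 mL total → factor 17.95/2.25 = 7.9778
Step 3: 55 μL + 1600 μL = 1655 μL total → factor 1655/55 = 30.091
Step 4: 130 μL + 1650 μL = 1780 μL total → factor 1780/130 = 13.692
Overall dilution factor = 39.667 × 7.9778 × 30.091 × 13.692 = 1.3038 × 10^5
Stock = 614 PFU/mL × 1.3038 × 10^5 = 8.01 × 10^7 PFU/mL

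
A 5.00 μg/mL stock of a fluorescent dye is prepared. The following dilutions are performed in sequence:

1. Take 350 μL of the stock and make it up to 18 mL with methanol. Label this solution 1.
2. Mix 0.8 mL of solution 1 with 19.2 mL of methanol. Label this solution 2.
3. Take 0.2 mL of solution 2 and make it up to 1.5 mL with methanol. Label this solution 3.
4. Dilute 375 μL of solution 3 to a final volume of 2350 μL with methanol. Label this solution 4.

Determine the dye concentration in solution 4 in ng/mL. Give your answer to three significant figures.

Step 1: 350 μL brought to 18 mL → factor 18000/350 = 51.429
Step 2: 0.8 mL + 19.2 mL = 20 mL total → factor 20/0.8 = 25
Step 3: 0.2 mL brought to 1.5 mL → factor 1.5/0.2 = 7.5
Step 4: 375 μL brought to 2350 μL → factor 2350/375 = 6.2667
Overall dilution factor = 51.429 × 25 × 7.5 × 6.2667 = 60429
Final = 5.00 μg/mL / 60429 = 8.274 × 10^-5 μg/mL = 0.0827 ng/mL

0.0827 ng/mL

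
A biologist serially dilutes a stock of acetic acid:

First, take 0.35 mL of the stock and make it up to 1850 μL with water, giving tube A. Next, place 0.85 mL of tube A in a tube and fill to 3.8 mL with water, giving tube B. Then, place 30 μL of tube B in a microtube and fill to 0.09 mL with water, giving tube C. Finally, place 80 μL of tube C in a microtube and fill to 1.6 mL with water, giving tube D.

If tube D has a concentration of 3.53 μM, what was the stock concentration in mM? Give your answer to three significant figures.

Step 1: 0.35 mL brought to 1850 μL → factor 1.85/0.35 = 5.2857
Step 2: 0.85 mL brought to 3.8 mL → factor 3.8/0.85 = 4.4706
Step 3: 30 μL brought to 0.09 mL → factor 90/30 = 3
Step 4: 80 μL brought to 1.6 mL → factor 1600/80 = 20
Overall dilution factor = 5.2857 × 4.4706 × 3 × 20 = 1417.8
Stock = 3.53 μM × 1417.8 = 5005 μM = 5.00 mM

5.00 mM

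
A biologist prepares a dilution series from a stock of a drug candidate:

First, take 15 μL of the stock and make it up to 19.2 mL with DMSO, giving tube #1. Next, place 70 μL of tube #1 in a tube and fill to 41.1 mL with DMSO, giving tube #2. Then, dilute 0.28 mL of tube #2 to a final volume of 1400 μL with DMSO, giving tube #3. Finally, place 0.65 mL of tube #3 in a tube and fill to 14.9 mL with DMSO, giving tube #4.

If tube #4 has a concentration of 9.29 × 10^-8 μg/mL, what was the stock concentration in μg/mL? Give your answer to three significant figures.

8.00 μg/mL

Step 1: 15 μL brought to 19.2 mL → factor 19200/15 = 1280
Step 2: 70 μL brought to 41.1 mL → factor 41100/70 = 587.14
Step 3: 0.28 mL brought to 1400 μL → factor 1.4/0.28 = 5
Step 4: 0.65 mL brought to 14.9 mL → factor 14.9/0.65 = 22.923
Overall dilution factor = 1280 × 587.14 × 5 × 22.923 = 8.6138 × 10^7
Stock = 9.29 × 10^-8 μg/mL × 8.6138 × 10^7 = 8.00 μg/mL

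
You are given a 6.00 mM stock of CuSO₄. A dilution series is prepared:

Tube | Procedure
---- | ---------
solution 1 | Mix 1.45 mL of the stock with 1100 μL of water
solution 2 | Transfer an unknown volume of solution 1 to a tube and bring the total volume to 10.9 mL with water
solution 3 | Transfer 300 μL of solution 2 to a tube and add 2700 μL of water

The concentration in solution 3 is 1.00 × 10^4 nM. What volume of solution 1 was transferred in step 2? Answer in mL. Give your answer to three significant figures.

Step 1: 1.45 mL + 1100 μL = 2.55 mL total → factor 2.55/1.45 = 1.7586
Step 2: v brought to 10.9 mL → factor = 10.9 mL/v
Step 3: 300 μL + 2700 μL = 3000 μL total → factor 3000/300 = 10
Product of known-step factors = 17.586
Overall factor = 6.00 mM / (1.00 × 10^4 nM) = 600
Step-2 factor = 600 / 17.586 = 34.118
v = 10.9 mL / 34.118 = 0.319 mL

0.319 mL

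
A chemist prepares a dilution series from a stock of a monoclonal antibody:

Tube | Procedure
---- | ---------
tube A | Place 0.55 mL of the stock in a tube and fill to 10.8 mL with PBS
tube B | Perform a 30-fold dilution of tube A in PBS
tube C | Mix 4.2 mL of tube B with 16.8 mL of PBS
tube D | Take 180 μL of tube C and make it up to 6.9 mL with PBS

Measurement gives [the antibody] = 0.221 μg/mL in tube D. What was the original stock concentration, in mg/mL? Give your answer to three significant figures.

25.0 mg/mL

Step 1: 0.55 mL brought to 10.8 mL → factor 10.8/0.55 = 19.636
Step 2: 30-fold → factor 30
Step 3: 4.2 mL + 16.8 mL = 21 mL total → factor 21/4.2 = 5
Step 4: 180 μL brought to 6.9 mL → factor 6900/180 = 38.333
Overall dilution factor = 19.636 × 30 × 5 × 38.333 = 1.1291 × 10^5
Stock = 0.221 μg/mL × 1.1291 × 10^5 = 2.495 × 10^4 μg/mL = 25.0 mg/mL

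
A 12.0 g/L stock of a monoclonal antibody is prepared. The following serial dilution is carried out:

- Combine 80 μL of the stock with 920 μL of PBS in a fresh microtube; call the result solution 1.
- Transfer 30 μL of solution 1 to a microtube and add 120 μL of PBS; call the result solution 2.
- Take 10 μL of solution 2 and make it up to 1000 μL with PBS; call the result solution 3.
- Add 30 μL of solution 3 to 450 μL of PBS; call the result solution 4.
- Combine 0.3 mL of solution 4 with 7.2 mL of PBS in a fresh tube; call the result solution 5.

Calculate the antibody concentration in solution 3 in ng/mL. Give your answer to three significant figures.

1.92 × 10^3 ng/mL

Step 1: 80 μL + 920 μL = 1000 μL total → factor 1000/80 = 12.5
Step 2: 30 μL + 120 μL = 150 μL total → factor 150/30 = 5
Step 3: 10 μL brought to 1000 μL → factor 1000/10 = 100
Dilution factor through solution 3 = 12.5 × 5 × 100 = 6250
[solution 3] = 12.0 g/L / 6250 = 0.001920 g/L = 1.92 × 10^3 ng/mL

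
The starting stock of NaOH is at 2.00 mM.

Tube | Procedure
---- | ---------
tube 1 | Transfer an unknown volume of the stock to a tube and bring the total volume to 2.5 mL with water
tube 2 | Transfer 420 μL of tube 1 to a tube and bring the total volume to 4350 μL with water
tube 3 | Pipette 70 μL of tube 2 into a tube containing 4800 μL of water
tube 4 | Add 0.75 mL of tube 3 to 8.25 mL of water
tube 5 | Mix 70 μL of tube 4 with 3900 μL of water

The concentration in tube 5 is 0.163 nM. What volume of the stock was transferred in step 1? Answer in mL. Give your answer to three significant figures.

0.0999 mL

Step 1: v brought to 2.5 mL → factor = 2.5 mL/v
Step 2: 420 μL brought to 4350 μL → factor 4350/420 = 10.357
Step 3: 70 μL + 4800 μL = 4870 μL total → factor 4870/70 = 69.571
Step 4: 0.75 mL + 8.25 mL = 9 mL total → factor 9/0.75 = 12
Step 5: 70 μL + 3900 μL = 3970 μL total → factor 3970/70 = 56.714
Product of known-step factors = 4.9039 × 10^5
Overall factor = 2.00 mM / (0.163 nM) = 1.227 × 10^7
Step-1 factor = 1.227 × 10^7 / 4.9039 × 10^5 = 25.021
v = 2.5 mL / 25.021 = 0.0999 mL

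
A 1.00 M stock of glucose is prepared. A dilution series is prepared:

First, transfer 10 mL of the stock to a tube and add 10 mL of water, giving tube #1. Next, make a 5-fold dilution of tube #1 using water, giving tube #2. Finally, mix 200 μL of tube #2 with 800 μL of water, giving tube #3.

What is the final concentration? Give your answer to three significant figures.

Step 1: 10 mL + 10 mL = 20 mL total → factor 20/10 = 2
Step 2: 5-fold → factor 5
Step 3: 200 μL + 800 μL = 1000 μL total → factor 1000/200 = 5
Overall dilution factor = 2 × 5 × 5 = 50
Final = 1.00 M / 50 = 0.0200 M

0.0200 M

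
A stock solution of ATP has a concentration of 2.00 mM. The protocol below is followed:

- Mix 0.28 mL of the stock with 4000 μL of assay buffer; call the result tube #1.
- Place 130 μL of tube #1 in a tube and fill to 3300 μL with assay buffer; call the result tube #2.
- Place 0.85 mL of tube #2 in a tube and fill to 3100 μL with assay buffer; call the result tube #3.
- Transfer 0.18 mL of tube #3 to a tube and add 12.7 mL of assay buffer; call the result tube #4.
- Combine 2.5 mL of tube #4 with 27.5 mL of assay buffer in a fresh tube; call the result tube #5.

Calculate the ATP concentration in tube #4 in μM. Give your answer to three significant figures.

Step 1: 0.28 mL + 4000 μL = 4.28 mL total → factor 4.28/0.28 = 15.286
Step 2: 130 μL brought to 3300 μL → factor 3300/130 = 25.385
Step 3: 0.85 mL brought to 3100 μL → factor 3.1/0.85 = 3.6471
Step 4: 0.18 mL + 12.7 mL = 12.88 mL total → factor 12.88/0.18 = 71.556
Dilution factor through tube #4 = 15.286 × 25.385 × 3.6471 × 71.556 = 1.0126 × 10^5
[tube #4] = 2.00 mM / 1.0126 × 10^5 = 1.975 × 10^-5 mM = 0.0198 μM

0.0198 μM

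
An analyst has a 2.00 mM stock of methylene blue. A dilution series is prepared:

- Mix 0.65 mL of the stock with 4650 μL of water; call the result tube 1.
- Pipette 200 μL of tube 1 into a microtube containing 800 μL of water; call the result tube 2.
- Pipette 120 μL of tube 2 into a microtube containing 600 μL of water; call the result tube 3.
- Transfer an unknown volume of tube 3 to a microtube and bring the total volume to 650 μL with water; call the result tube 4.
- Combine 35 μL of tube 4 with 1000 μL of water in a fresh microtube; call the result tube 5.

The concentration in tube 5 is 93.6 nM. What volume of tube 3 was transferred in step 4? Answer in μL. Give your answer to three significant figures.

Step 1: 0.65 mL + 4650 μL = 5.3 mL total → factor 5.3/0.65 = 8.1538
Step 2: 200 μL + 800 μL = 1000 μL total → factor 1000/200 = 5
Step 3: 120 μL + 600 μL = 720 μL total → factor 720/120 = 6
Step 4: v brought to 650 μL → factor = 650 μL/v
Step 5: 35 μL + 1000 μL = 1035 μL total → factor 1035/35 = 29.571
Product of known-step factors = 7233.6
Overall factor = 2.00 mM / (93.6 nM) = 21368
Step-4 factor = 21368 / 7233.6 = 2.9539
v = 650 μL / 2.9539 = 220 μL

220 μL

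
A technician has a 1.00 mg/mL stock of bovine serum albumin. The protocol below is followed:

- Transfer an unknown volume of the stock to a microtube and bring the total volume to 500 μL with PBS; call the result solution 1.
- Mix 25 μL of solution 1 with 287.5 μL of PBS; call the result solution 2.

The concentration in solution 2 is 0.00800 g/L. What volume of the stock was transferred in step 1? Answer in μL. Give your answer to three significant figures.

Step 1: v brought to 500 μL → factor = 500 μL/v
Step 2: 25 μL + 287.5 μL = 312.5 μL total → factor 312.5/25 = 12.5
Product of known-step factors = 12.5
Overall factor = 1.00 mg/mL / (0.00800 g/L) = 125
Step-1 factor = 125 / 12.5 = 10
v = 500 μL / 10 = 50.0 μL

50.0 μL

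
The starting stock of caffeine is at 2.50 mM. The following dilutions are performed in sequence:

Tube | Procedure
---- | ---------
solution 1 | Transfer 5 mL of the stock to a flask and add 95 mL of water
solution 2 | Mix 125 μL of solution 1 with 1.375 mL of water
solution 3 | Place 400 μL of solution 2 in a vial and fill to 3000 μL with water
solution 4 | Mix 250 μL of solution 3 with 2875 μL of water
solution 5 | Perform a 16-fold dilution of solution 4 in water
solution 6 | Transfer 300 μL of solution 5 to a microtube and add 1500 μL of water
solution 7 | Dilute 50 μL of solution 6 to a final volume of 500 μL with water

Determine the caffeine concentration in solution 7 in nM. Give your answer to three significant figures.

0.116 nM

Step 1: 5 mL + 95 mL = 100 mL total → factor 100/5 = 20
Step 2: 125 μL + 1.375 mL = 1500 μL total → factor 1500/125 = 12
Step 3: 400 μL brought to 3000 μL → factor 3000/400 = 7.5
Step 4: 250 μL + 2875 μL = 3125 μL total → factor 3125/250 = 12.5
Step 5: 16-fold → factor 16
Step 6: 300 μL + 1500 μL = 1800 μL total → factor 1800/300 = 6
Step 7: 50 μL brought to 500 μL → factor 500/50 = 10
Overall dilution factor = 20 × 12 × 7.5 × 12.5 × 16 × 6 × 10 = 2.16 × 10^7
Final = 2.50 mM / 2.16 × 10^7 = 1.157 × 10^-7 mM = 0.116 nM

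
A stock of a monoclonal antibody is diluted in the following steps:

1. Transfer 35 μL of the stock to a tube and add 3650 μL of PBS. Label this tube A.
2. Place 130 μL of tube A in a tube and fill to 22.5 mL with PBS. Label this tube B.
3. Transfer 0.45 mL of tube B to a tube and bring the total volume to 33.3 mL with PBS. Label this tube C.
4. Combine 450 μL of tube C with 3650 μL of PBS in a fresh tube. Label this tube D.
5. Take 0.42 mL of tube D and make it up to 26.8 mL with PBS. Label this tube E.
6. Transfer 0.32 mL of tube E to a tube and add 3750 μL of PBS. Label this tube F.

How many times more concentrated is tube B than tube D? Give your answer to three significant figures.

Step 1: 35 μL + 3650 μL = 3685 μL total → factor 3685/35 = 105.29
Step 2: 130 μL brought to 22.5 mL → factor 22500/130 = 173.08
Step 3: 0.45 mL brought to 33.3 mL → factor 33.3/0.45 = 74
Step 4: 450 μL + 3650 μL = 4100 μL total → factor 4100/450 = 9.1111
Dilution factor to tube B = 18223; to tube D = 1.2286 × 10^7
[tube B]/[tube D] = (factor to tube D)/(factor to tube B) = 1.2286 × 10^7/18223 = 674

674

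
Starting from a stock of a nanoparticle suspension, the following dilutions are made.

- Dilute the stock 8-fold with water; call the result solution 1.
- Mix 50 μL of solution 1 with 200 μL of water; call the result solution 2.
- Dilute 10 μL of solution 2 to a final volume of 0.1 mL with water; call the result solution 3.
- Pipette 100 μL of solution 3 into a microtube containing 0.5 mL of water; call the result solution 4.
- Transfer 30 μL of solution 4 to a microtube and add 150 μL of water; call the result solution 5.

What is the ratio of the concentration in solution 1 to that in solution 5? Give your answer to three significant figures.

Step 1: 8-fold → factor 8
Step 2: 50 μL + 200 μL = 250 μL total → factor 250/50 = 5
Step 3: 10 μL brought to 0.1 mL → factor 100/10 = 10
Step 4: 100 μL + 0.5 mL = 600 μL total → factor 600/100 = 6
Step 5: 30 μL + 150 μL = 180 μL total → factor 180/30 = 6
Dilution factor to solution 1 = 8; to solution 5 = 14400
[solution 1]/[solution 5] = (factor to solution 5)/(factor to solution 1) = 14400/8 = 1.80 × 10^3

1.80 × 10^3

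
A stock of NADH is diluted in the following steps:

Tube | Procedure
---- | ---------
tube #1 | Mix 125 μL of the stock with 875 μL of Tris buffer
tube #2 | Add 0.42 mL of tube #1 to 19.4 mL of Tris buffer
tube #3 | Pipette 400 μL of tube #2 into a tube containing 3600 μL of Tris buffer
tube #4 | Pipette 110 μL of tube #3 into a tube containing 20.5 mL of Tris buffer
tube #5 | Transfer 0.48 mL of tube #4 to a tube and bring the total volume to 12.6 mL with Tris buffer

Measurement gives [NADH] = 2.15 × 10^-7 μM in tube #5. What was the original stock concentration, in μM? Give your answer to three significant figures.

Step 1: 125 μL + 875 μL = 1000 μL total → factor 1000/125 = 8
Step 2: 0.42 mL + 19.4 mL = 19.82 mL total → factor 19.82/0.42 = 47.19
Step 3: 400 μL + 3600 μL = 4000 μL total → factor 4000/400 = 10
Step 4: 110 μL + 20.5 mL = 20610 μL total → factor 20610/110 = 187.36
Step 5: 0.48 mL brought to 12.6 mL → factor 12.6/0.48 = 26.25
Overall dilution factor = 8 × 47.19 × 10 × 187.36 × 26.25 = 1.8568 × 10^7
Stock = 2.15 × 10^-7 μM × 1.8568 × 10^7 = 3.99 μM

3.99 μM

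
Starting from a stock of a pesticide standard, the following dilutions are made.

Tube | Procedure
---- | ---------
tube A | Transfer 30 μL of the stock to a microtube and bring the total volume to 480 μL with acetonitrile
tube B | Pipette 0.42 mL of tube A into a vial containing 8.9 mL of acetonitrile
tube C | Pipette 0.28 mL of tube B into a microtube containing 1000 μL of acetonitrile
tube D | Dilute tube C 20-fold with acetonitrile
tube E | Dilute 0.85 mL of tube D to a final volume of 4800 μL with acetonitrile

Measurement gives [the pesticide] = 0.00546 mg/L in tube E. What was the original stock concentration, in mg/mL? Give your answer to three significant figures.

Step 1: 30 μL brought to 480 μL → factor 480/30 = 16
Step 2: 0.42 mL + 8.9 mL = 9.32 mL total → factor 9.32/0.42 = 22.19
Step 3: 0.28 mL + 1000 μL = 1.28 mL total → factor 1.28/0.28 = 4.5714
Step 4: 20-fold → factor 20
Step 5: 0.85 mL brought to 4800 μL → factor 4.8/0.85 = 5.6471
Overall dilution factor = 16 × 22.19 × 4.5714 × 20 × 5.6471 = 1.8331 × 10^5
Stock = 0.00546 mg/L × 1.8331 × 10^5 = 1001 mg/L = 1.00 mg/mL

1.00 mg/mL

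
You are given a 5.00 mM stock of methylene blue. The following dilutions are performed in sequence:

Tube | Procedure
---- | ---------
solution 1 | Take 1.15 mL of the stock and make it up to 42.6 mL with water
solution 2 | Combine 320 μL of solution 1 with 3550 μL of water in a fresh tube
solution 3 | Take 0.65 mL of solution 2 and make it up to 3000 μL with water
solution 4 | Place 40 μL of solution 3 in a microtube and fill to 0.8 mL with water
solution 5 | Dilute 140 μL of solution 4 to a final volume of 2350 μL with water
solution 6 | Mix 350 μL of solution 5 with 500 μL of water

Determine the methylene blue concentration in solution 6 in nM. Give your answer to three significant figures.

2.97 nM

Step 1: 1.15 mL brought to 42.6 mL → factor 42.6/1.15 = 37.043
Step 2: 320 μL + 3550 μL = 3870 μL total → factor 3870/320 = 12.094
Step 3: 0.65 mL brought to 3000 μL → factor 3/0.65 = 4.6154
Step 4: 40 μL brought to 0.8 mL → factor 800/40 = 20
Step 5: 140 μL brought to 2350 μL → factor 2350/140 = 16.786
Step 6: 350 μL + 500 μL = 850 μL total → factor 850/350 = 2.4286
Overall dilution factor = 37.043 × 12.094 × 4.6154 × 20 × 16.786 × 2.4286 = 1.6858 × 10^6
Final = 5.00 mM / 1.6858 × 10^6 = 2.966 × 10^-6 mM = 2.97 nM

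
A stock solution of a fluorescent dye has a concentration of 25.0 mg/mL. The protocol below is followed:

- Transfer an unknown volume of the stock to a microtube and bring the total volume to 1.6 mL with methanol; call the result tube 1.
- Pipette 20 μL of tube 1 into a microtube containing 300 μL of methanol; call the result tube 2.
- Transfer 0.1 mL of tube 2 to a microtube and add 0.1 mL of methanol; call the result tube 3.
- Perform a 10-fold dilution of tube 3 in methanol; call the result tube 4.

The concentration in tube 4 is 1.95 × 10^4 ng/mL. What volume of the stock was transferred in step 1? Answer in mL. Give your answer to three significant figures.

Step 1: v brought to 1.6 mL → factor = 1.6 mL/v
Step 2: 20 μL + 300 μL = 320 μL total → factor 320/20 = 16
Step 3: 0.1 mL + 0.1 mL = 0.2 mL total → factor 0.2/0.1 = 2
Step 4: 10-fold → factor 10
Product of known-step factors = 320
Overall factor = 25.0 mg/mL / (1.95 × 10^4 ng/mL) = 1282.1
Step-1 factor = 1282.1 / 320 = 4.0064
v = 1.6 mL / 4.0064 = 0.399 mL

0.399 mL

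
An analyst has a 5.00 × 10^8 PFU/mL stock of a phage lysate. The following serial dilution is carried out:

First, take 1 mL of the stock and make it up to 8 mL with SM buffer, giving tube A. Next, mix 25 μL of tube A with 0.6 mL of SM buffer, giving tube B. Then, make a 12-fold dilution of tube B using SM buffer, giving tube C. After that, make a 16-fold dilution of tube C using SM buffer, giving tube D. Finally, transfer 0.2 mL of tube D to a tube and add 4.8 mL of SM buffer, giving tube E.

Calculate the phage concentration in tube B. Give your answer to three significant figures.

Step 1: 1 mL brought to 8 mL → factor 8/1 = 8
Step 2: 25 μL + 0.6 mL = 625 μL total → factor 625/25 = 25
Dilution factor through tube B = 8 × 25 = 200
[tube B] = 5.00 × 10^8 PFU/mL / 200 = 2.50 × 10^6 PFU/mL

2.50 × 10^6 PFU/mL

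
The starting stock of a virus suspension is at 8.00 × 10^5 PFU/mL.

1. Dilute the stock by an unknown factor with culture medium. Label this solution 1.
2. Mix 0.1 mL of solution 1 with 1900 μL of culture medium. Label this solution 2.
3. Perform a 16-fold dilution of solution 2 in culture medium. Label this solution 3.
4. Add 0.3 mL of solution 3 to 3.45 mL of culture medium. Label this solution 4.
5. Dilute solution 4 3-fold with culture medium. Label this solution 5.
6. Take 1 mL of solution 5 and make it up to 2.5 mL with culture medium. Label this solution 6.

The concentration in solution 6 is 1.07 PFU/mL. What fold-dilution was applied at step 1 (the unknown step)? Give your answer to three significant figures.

Step 1: unknown factor x
Step 2: 0.1 mL + 1900 μL = 2 mL total → factor 2/0.1 = 20
Step 3: 16-fold → factor 16
Step 4: 0.3 mL + 3.45 mL = 3.75 mL total → factor 3.75/0.3 = 12.5
Step 5: 3-fold → factor 3
Step 6: 1 mL brought to 2.5 mL → factor 2.5/1 = 2.5
Product of known-step factors = 30000
Overall factor = 8.00 × 10^5 PFU/mL / (1.07 PFU/mL) = 7.4766 × 10^5
x = 7.4766 × 10^5 / 30000 = 24.9

24.9-fold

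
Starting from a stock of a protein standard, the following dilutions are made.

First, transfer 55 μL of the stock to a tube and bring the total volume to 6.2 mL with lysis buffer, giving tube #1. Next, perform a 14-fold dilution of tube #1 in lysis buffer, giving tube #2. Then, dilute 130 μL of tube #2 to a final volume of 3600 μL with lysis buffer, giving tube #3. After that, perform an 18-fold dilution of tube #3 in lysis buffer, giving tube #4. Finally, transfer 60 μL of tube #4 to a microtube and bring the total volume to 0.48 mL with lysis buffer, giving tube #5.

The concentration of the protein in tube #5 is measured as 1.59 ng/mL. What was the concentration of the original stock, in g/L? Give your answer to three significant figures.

Step 1: 55 μL brought to 6.2 mL → factor 6200/55 = 112.73
Step 2: 14-fold → factor 14
Step 3: 130 μL brought to 3600 μL → factor 3600/130 = 27.692
Step 4: 18-fold → factor 18
Step 5: 60 μL brought to 0.48 mL → factor 480/60 = 8
Overall dilution factor = 112.73 × 14 × 27.692 × 18 × 8 = 6.2933 × 10^6
Stock = 1.59 ng/mL × 6.2933 × 10^6 = 1.001 × 10^7 ng/mL = 10.0 g/L

10.0 g/L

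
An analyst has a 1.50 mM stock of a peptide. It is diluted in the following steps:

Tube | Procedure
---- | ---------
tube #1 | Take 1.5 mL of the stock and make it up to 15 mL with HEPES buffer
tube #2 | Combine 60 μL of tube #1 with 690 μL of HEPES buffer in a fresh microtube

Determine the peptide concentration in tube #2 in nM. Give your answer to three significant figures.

1.20 × 10^4 nM

Step 1: 1.5 mL brought to 15 mL → factor 15/1.5 = 10
Step 2: 60 μL + 690 μL = 750 μL total → factor 750/60 = 12.5
Overall dilution factor = 10 × 12.5 = 125
Final = 1.50 mM / 125 = 0.01200 mM = 1.20 × 10^4 nM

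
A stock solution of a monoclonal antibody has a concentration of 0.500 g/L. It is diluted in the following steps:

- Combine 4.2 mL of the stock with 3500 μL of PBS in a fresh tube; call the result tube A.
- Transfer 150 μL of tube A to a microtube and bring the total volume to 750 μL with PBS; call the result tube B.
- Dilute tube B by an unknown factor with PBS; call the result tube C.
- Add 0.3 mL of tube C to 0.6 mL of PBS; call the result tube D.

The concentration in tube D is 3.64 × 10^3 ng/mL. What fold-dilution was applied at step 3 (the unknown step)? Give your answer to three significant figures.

Step 1: 4.2 mL + 3500 μL = 7.7 mL total → factor 7.7/4.2 = 1.8333
Step 2: 150 μL brought to 750 μL → factor 750/150 = 5
Step 3: unknown factor x
Step 4: 0.3 mL + 0.6 mL = 0.9 mL total → factor 0.9/0.3 = 3
Product of known-step factors = 27.5
Overall factor = 0.500 g/L / (3.64 × 10^3 ng/mL) = 137.36
x = 137.36 / 27.5 = 5.00

5.00-fold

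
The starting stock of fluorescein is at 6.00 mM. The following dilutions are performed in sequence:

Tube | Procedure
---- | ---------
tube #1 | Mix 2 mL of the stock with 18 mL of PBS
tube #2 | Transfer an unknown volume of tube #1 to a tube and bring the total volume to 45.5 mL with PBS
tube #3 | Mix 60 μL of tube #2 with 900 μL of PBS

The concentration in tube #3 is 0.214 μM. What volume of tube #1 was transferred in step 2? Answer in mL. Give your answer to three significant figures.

Step 1: 2 mL + 18 mL = 20 mL total → factor 20/2 = 10
Step 2: v brought to 45.5 mL → factor = 45.5 mL/v
Step 3: 60 μL + 900 μL = 960 μL total → factor 960/60 = 16
Product of known-step factors = 160
Overall factor = 6.00 mM / (0.214 μM) = 28037
Step-2 factor = 28037 / 160 = 175.23
v = 45.5 mL / 175.23 = 0.260 mL

0.260 mL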